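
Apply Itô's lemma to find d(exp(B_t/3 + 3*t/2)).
d(exp(B_t/3 + 3*t/2)) = (14*exp(B_t/3 + 3*t/2)/9) dt + (exp(B_t/3 + 3*t/2)/3) dB_t

Itô's formula for f(t, x): d f(t, B_t) = (f_t + (1/2) f_xx) dt + f_x dB_t. Compute partials of f(t, x) = exp(3*t/2 + x/3):
  f_t(t,x)  = 3*exp(3*t/2 + x/3)/2
  f_x(t,x)  = exp(3*t/2 + x/3)/3
  f_xx(t,x) = exp(3*t/2 + x/3)/9
Assemble drift = f_t + (1/2) f_xx = 14*exp(3*t/2 + x/3)/9 and diffusion = f_x = exp(3*t/2 + x/3)/3. Substituting x = B_t:
  d(exp(B_t/3 + 3*t/2)) = (14*exp(B_t/3 + 3*t/2)/9) dt + (exp(B_t/3 + 3*t/2)/3) dB_t.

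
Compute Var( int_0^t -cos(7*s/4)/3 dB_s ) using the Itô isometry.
Var = t/18 + sin(7*t/2)/63

The Itô integral of a deterministic integrand f(s) has mean 0 because each increment f(s) * (B_{s+ds} - B_s) has mean 0. By the Itô isometry:
  Var( int_0^t f(s) dB_s ) = E[ (int_0^t f(s) dB_s)^2 ] = int_0^t f(s)^2 ds.
Here f(s) = -cos(7*s/4)/3, so f(s)^2 = cos(7*s/4)^2/9. Integrate:
  int_0^t (cos(7*s/4)^2/9) ds = t/18 + sin(7*t/2)/63.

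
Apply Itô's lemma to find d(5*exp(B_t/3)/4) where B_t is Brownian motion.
d(5*exp(B_t/3)/4) = (5*exp(B_t/3)/72) dt + (5*exp(B_t/3)/12) dB_t

Itô's formula for f(B_t) gives d f(B_t) = f'(B_t) dB_t + (1/2) f''(B_t) dt. Compute derivatives of f(x) = 5*exp(x/3)/4:
  f'(x)  = 5*exp(x/3)/12
  f''(x) = 5*exp(x/3)/36
Substitute x = B_t and multiply the f'' term by 1/2:
  drift     = (1/2) * (5*exp(x/3)/36) evaluated at B_t = 5*exp(B_t/3)/72
  diffusion = (5*exp(x/3)/12) evaluated at B_t = 5*exp(B_t/3)/12
Therefore d(5*exp(B_t/3)/4) = (5*exp(B_t/3)/72) dt + (5*exp(B_t/3)/12) dB_t.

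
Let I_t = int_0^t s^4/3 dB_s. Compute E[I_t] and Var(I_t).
E[I_t] = 0; Var(I_t) = t^9/81

The Itô integral of a deterministic integrand f(s) has mean 0 because each increment f(s) * (B_{s+ds} - B_s) has mean 0. By the Itô isometry:
  Var( int_0^t f(s) dB_s ) = E[ (int_0^t f(s) dB_s)^2 ] = int_0^t f(s)^2 ds.
Here f(s) = s^4/3, so f(s)^2 = s^8/9. Integrate:
  int_0^t (s^8/9) ds = t^9/81.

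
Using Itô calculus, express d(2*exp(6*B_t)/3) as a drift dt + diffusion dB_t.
d(2*exp(6*B_t)/3) = (12*exp(6*B_t)) dt + (4*exp(6*B_t)) dB_t

Itô's formula for f(B_t) gives d f(B_t) = f'(B_t) dB_t + (1/2) f''(B_t) dt. Compute derivatives of f(x) = 2*exp(6*x)/3:
  f'(x)  = 4*exp(6*x)
  f''(x) = 24*exp(6*x)
Substitute x = B_t and multiply the f'' term by 1/2:
  drift     = (1/2) * (24*exp(6*x)) evaluated at B_t = 12*exp(6*B_t)
  diffusion = (4*exp(6*x)) evaluated at B_t = 4*exp(6*B_t)
Therefore d(2*exp(6*B_t)/3) = (12*exp(6*B_t)) dt + (4*exp(6*B_t)) dB_t.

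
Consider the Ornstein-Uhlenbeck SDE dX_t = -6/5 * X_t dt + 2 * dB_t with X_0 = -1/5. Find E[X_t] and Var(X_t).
E[X_t] = -exp(-6*t/5)/5; Var(X_t) = 5/3 - 5*exp(-12*t/5)/3

The OU SDE dX = -theta X dt + sigma dB admits the integrating factor exp(theta t): d(exp(theta t) X_t) = sigma exp(theta t) dB_t. Integrating from 0 to t:
  X_t = x_0 * exp(-theta t) + sigma * int_0^t exp(-theta (t-s)) dB_s.
The Itô integral has mean 0 and (by the Itô isometry) variance sigma^2 * int_0^t exp(-2 theta (t - s)) ds = sigma^2 * (1 - exp(-2 theta t)) / (2 theta).
With theta = 6/5, sigma = 2, x_0 = -1/5:
  E[X_t] = -1/5 * exp(-6/5 t) = -exp(-6*t/5)/5
  Var(X_t) = (2)^2 * (1 - exp(-2*6/5 t)) / (2 * 6/5) = 5/3 - 5*exp(-12*t/5)/3.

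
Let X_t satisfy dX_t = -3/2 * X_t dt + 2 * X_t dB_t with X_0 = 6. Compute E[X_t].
E[X_t] = 6*exp(-3*t/2)

For GBM dX = mu X dt + sigma X dB with X_0 = x_0, apply Itô to Y = log X: dY = (mu - sigma^2/2) dt + sigma dB, so Y_t = log(x_0) + (mu - sigma^2/2) t + sigma B_t and hence X_t = x_0 * exp((mu - sigma^2/2) t + sigma B_t).
With mu = -3/2, sigma = 2, x_0 = 6, this gives:
  X_t = 6 * exp((-7/2) * t + (2) * B_t).
Since sigma*B_t ~ Normal(0, sigma^2 t), E[exp(sigma*B_t)] = exp(sigma^2 t / 2); so E[X_t] = x_0 * exp((mu - sigma^2/2) t) * exp(sigma^2 t / 2) = x_0 * exp(mu t) = 6*exp(-3*t/2).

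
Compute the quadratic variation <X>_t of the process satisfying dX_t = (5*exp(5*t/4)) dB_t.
<X>_t = 10*exp(5*t/2) - 10

For an Itô process dX_t = a(t) dt + b(t) dB_t, the quadratic variation is <X>_t = int_0^t b(s)^2 ds (the drift term does not contribute). Here b(s) = 5*exp(5*s/4), so
  b(s)^2 = 25*exp(5*s/2).
Integrating from 0 to t:
  <X>_t = int_0^t (25*exp(5*s/2)) ds = 10*exp(5*t/2) - 10.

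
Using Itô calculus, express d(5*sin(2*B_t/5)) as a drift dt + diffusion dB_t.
d(5*sin(2*B_t/5)) = (-2*sin(2*B_t/5)/5) dt + (2*cos(2*B_t/5)) dB_t

Itô's formula for f(B_t) gives d f(B_t) = f'(B_t) dB_t + (1/2) f''(B_t) dt. Compute derivatives of f(x) = 5*sin(2*x/5):
  f'(x)  = 2*cos(2*x/5)
  f''(x) = -4*sin(2*x/5)/5
Substitute x = B_t and multiply the f'' term by 1/2:
  drift     = (1/2) * (-4*sin(2*x/5)/5) evaluated at B_t = -2*sin(2*B_t/5)/5
  diffusion = (2*cos(2*x/5)) evaluated at B_t = 2*cos(2*B_t/5)
Therefore d(5*sin(2*B_t/5)) = (-2*sin(2*B_t/5)/5) dt + (2*cos(2*B_t/5)) dB_t.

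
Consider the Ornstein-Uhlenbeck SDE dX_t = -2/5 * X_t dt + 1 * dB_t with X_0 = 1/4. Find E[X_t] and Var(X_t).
E[X_t] = exp(-2*t/5)/4; Var(X_t) = 5/4 - 5*exp(-4*t/5)/4

The OU SDE dX = -theta X dt + sigma dB admits the integrating factor exp(theta t): d(exp(theta t) X_t) = sigma exp(theta t) dB_t. Integrating from 0 to t:
  X_t = x_0 * exp(-theta t) + sigma * int_0^t exp(-theta (t-s)) dB_s.
The Itô integral has mean 0 and (by the Itô isometry) variance sigma^2 * int_0^t exp(-2 theta (t - s)) ds = sigma^2 * (1 - exp(-2 theta t)) / (2 theta).
With theta = 2/5, sigma = 1, x_0 = 1/4:
  E[X_t] = 1/4 * exp(-2/5 t) = exp(-2*t/5)/4
  Var(X_t) = (1)^2 * (1 - exp(-2*2/5 t)) / (2 * 2/5) = 5/4 - 5*exp(-4*t/5)/4.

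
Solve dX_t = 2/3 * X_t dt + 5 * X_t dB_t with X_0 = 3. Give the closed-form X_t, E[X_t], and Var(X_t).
X_t = 3 * exp((-71/6) t + (5) B_t); E[X_t] = 3*exp(2*t/3); Var(X_t) = 9*(exp(25*t) - 1)*exp(4*t/3)

For GBM dX = mu X dt + sigma X dB with X_0 = x_0, apply Itô to Y = log X: dY = (mu - sigma^2/2) dt + sigma dB, so Y_t = log(x_0) + (mu - sigma^2/2) t + sigma B_t and hence X_t = x_0 * exp((mu - sigma^2/2) t + sigma B_t).
With mu = 2/3, sigma = 5, x_0 = 3, this gives:
  X_t = 3 * exp((-71/6) * t + (5) * B_t).
Since sigma*B_t ~ Normal(0, sigma^2 t), E[exp(sigma*B_t)] = exp(sigma^2 t / 2); so E[X_t] = x_0 * exp((mu - sigma^2/2) t) * exp(sigma^2 t / 2) = x_0 * exp(mu t) = 3*exp(2*t/3).
Var(X_t) = E[X_t^2] - (E[X_t])^2 = x_0^2 * exp(2 mu t) * (exp(sigma^2 t) - 1) = 9*(exp(25*t) - 1)*exp(4*t/3).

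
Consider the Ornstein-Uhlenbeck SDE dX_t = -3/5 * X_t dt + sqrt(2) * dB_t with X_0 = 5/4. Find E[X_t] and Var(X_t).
E[X_t] = 5*exp(-3*t/5)/4; Var(X_t) = 5/3 - 5*exp(-6*t/5)/3

The OU SDE dX = -theta X dt + sigma dB admits the integrating factor exp(theta t): d(exp(theta t) X_t) = sigma exp(theta t) dB_t. Integrating from 0 to t:
  X_t = x_0 * exp(-theta t) + sigma * int_0^t exp(-theta (t-s)) dB_s.
The Itô integral has mean 0 and (by the Itô isometry) variance sigma^2 * int_0^t exp(-2 theta (t - s)) ds = sigma^2 * (1 - exp(-2 theta t)) / (2 theta).
With theta = 3/5, sigma = sqrt(2), x_0 = 5/4:
  E[X_t] = 5/4 * exp(-3/5 t) = 5*exp(-3*t/5)/4
  Var(X_t) = (sqrt(2))^2 * (1 - exp(-2*3/5 t)) / (2 * 3/5) = 5/3 - 5*exp(-6*t/5)/3.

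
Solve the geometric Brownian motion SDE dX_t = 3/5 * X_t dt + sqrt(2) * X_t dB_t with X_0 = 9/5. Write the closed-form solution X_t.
X_t = 9/5 * exp((-2/5) * t + (sqrt(2)) * B_t)

For GBM dX = mu X dt + sigma X dB with X_0 = x_0, apply Itô to Y = log X: dY = (mu - sigma^2/2) dt + sigma dB, so Y_t = log(x_0) + (mu - sigma^2/2) t + sigma B_t and hence X_t = x_0 * exp((mu - sigma^2/2) t + sigma B_t).
With mu = 3/5, sigma = sqrt(2), x_0 = 9/5, this gives:
  X_t = 9/5 * exp((-2/5) * t + (sqrt(2)) * B_t).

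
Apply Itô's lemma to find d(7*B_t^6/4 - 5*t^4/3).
d(7*B_t^6/4 - 5*t^4/3) = (105*B_t^4/4 - 20*t^3/3) dt + (21*B_t^5/2) dB_t

Itô's formula for f(t, x): d f(t, B_t) = (f_t + (1/2) f_xx) dt + f_x dB_t. Compute partials of f(t, x) = -5*t^4/3 + 7*x^6/4:
  f_t(t,x)  = -20*t^3/3
  f_x(t,x)  = 21*x^5/2
  f_xx(t,x) = 105*x^4/2
Assemble drift = f_t + (1/2) f_xx = -20*t^3/3 + 105*x^4/4 and diffusion = f_x = 21*x^5/2. Substituting x = B_t:
  d(7*B_t^6/4 - 5*t^4/3) = (105*B_t^4/4 - 20*t^3/3) dt + (21*B_t^5/2) dB_t.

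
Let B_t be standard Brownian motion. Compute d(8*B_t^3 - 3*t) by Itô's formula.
d(8*B_t^3 - 3*t) = (24*B_t - 3) dt + (24*B_t^2) dB_t

Itô's formula for f(t, x): d f(t, B_t) = (f_t + (1/2) f_xx) dt + f_x dB_t. Compute partials of f(t, x) = -3*t + 8*x^3:
  f_t(t,x)  = -3
  f_x(t,x)  = 24*x^2
  f_xx(t,x) = 48*x
Assemble drift = f_t + (1/2) f_xx = 24*x - 3 and diffusion = f_x = 24*x^2. Substituting x = B_t:
  d(8*B_t^3 - 3*t) = (24*B_t - 3) dt + (24*B_t^2) dB_t.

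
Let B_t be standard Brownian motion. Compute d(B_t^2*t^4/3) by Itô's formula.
d(B_t^2*t^4/3) = (t^3*(4*B_t^2 + t)/3) dt + (2*B_t*t^4/3) dB_t

Itô's formula for f(t, x): d f(t, B_t) = (f_t + (1/2) f_xx) dt + f_x dB_t. Compute partials of f(t, x) = t^4*x^2/3:
  f_t(t,x)  = 4*t^3*x^2/3
  f_x(t,x)  = 2*t^4*x/3
  f_xx(t,x) = 2*t^4/3
Assemble drift = f_t + (1/2) f_xx = t^3*(t + 4*x^2)/3 and diffusion = f_x = 2*t^4*x/3. Substituting x = B_t:
  d(B_t^2*t^4/3) = (t^3*(4*B_t^2 + t)/3) dt + (2*B_t*t^4/3) dB_t.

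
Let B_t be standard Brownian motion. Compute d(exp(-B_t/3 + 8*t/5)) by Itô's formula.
d(exp(-B_t/3 + 8*t/5)) = (149*exp(-B_t/3 + 8*t/5)/90) dt + (-exp(-B_t/3 + 8*t/5)/3) dB_t

Itô's formula for f(t, x): d f(t, B_t) = (f_t + (1/2) f_xx) dt + f_x dB_t. Compute partials of f(t, x) = exp(8*t/5 - x/3):
  f_t(t,x)  = 8*exp(8*t/5 - x/3)/5
  f_x(t,x)  = -exp(8*t/5 - x/3)/3
  f_xx(t,x) = exp(8*t/5 - x/3)/9
Assemble drift = f_t + (1/2) f_xx = 149*exp(8*t/5 - x/3)/90 and diffusion = f_x = -exp(8*t/5 - x/3)/3. Substituting x = B_t:
  d(exp(-B_t/3 + 8*t/5)) = (149*exp(-B_t/3 + 8*t/5)/90) dt + (-exp(-B_t/3 + 8*t/5)/3) dB_t.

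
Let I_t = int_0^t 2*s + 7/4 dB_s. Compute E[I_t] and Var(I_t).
E[I_t] = 0; Var(I_t) = t*(64*t^2 + 168*t + 147)/48

The Itô integral of a deterministic integrand f(s) has mean 0 because each increment f(s) * (B_{s+ds} - B_s) has mean 0. By the Itô isometry:
  Var( int_0^t f(s) dB_s ) = E[ (int_0^t f(s) dB_s)^2 ] = int_0^t f(s)^2 ds.
Here f(s) = 2*s + 7/4, so f(s)^2 = (8*s + 7)^2/16. Integrate:
  int_0^t ((8*s + 7)^2/16) ds = t*(64*t^2 + 168*t + 147)/48.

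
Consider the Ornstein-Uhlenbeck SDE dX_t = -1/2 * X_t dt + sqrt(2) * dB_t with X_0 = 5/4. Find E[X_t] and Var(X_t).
E[X_t] = 5*exp(-t/2)/4; Var(X_t) = 2 - 2*exp(-t)

The OU SDE dX = -theta X dt + sigma dB admits the integrating factor exp(theta t): d(exp(theta t) X_t) = sigma exp(theta t) dB_t. Integrating from 0 to t:
  X_t = x_0 * exp(-theta t) + sigma * int_0^t exp(-theta (t-s)) dB_s.
The Itô integral has mean 0 and (by the Itô isometry) variance sigma^2 * int_0^t exp(-2 theta (t - s)) ds = sigma^2 * (1 - exp(-2 theta t)) / (2 theta).
With theta = 1/2, sigma = sqrt(2), x_0 = 5/4:
  E[X_t] = 5/4 * exp(-1/2 t) = 5*exp(-t/2)/4
  Var(X_t) = (sqrt(2))^2 * (1 - exp(-2*1/2 t)) / (2 * 1/2) = 2 - 2*exp(-t).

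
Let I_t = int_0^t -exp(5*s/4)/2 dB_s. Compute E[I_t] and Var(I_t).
E[I_t] = 0; Var(I_t) = exp(5*t/2)/10 - 1/10

The Itô integral of a deterministic integrand f(s) has mean 0 because each increment f(s) * (B_{s+ds} - B_s) has mean 0. By the Itô isometry:
  Var( int_0^t f(s) dB_s ) = E[ (int_0^t f(s) dB_s)^2 ] = int_0^t f(s)^2 ds.
Here f(s) = -exp(5*s/4)/2, so f(s)^2 = exp(5*s/2)/4. Integrate:
  int_0^t (exp(5*s/2)/4) ds = exp(5*t/2)/10 - 1/10.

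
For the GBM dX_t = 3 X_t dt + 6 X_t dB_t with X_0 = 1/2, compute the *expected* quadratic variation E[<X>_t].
E[<X>_t] = 3*exp(42*t)/14 - 3/14

<X>_t = int_0^t (6 * X_s)^2 ds. Taking expectation inside the integral: E[<X>_t] = 6^2 * int_0^t E[X_s^2] ds. For GBM, E[X_s^2] = x_0^2 * exp((2 mu + sigma^2) s). Integrating:
  E[<X>_t] = 6^2 * (1/2)^2 * (exp((2*3 + 6^2) t) - 1) / (2*3 + 6^2)
           = 6^2 * (1/2)^2 * (exp(42 t) - 1) / 42 = 3*exp(42*t)/14 - 3/14.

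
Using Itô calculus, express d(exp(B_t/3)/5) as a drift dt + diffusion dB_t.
d(exp(B_t/3)/5) = (exp(B_t/3)/90) dt + (exp(B_t/3)/15) dB_t

Itô's formula for f(B_t) gives d f(B_t) = f'(B_t) dB_t + (1/2) f''(B_t) dt. Compute derivatives of f(x) = exp(x/3)/5:
  f'(x)  = exp(x/3)/15
  f''(x) = exp(x/3)/45
Substitute x = B_t and multiply the f'' term by 1/2:
  drift     = (1/2) * (exp(x/3)/45) evaluated at B_t = exp(B_t/3)/90
  diffusion = (exp(x/3)/15) evaluated at B_t = exp(B_t/3)/15
Therefore d(exp(B_t/3)/5) = (exp(B_t/3)/90) dt + (exp(B_t/3)/15) dB_t.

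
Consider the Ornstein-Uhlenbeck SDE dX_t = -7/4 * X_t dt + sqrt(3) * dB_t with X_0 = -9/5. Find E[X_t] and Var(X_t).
E[X_t] = -9*exp(-7*t/4)/5; Var(X_t) = 6/7 - 6*exp(-7*t/2)/7

The OU SDE dX = -theta X dt + sigma dB admits the integrating factor exp(theta t): d(exp(theta t) X_t) = sigma exp(theta t) dB_t. Integrating from 0 to t:
  X_t = x_0 * exp(-theta t) + sigma * int_0^t exp(-theta (t-s)) dB_s.
The Itô integral has mean 0 and (by the Itô isometry) variance sigma^2 * int_0^t exp(-2 theta (t - s)) ds = sigma^2 * (1 - exp(-2 theta t)) / (2 theta).
With theta = 7/4, sigma = sqrt(3), x_0 = -9/5:
  E[X_t] = -9/5 * exp(-7/4 t) = -9*exp(-7*t/4)/5
  Var(X_t) = (sqrt(3))^2 * (1 - exp(-2*7/4 t)) / (2 * 7/4) = 6/7 - 6*exp(-7*t/2)/7.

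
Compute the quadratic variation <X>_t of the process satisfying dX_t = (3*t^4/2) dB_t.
<X>_t = t^9/4

For an Itô process dX_t = a(t) dt + b(t) dB_t, the quadratic variation is <X>_t = int_0^t b(s)^2 ds (the drift term does not contribute). Here b(s) = 3*s^4/2, so
  b(s)^2 = 9*s^8/4.
Integrating from 0 to t:
  <X>_t = int_0^t (9*s^8/4) ds = t^9/4.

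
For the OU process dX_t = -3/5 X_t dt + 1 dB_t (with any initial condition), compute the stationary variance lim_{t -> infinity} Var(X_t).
lim Var(X_t) = 5/6

The OU SDE dX = -theta X dt + sigma dB admits the integrating factor exp(theta t): d(exp(theta t) X_t) = sigma exp(theta t) dB_t. Integrating from 0 to t gives X_t = x_0 * exp(-theta t) + sigma * int_0^t exp(-theta (t-s)) dB_s for any initial x_0. The Itô integral has variance (by the Itô isometry) sigma^2 * int_0^t exp(-2 theta (t - s)) ds = sigma^2 * (1 - exp(-2 theta t)) / (2 theta), independent of x_0.
With theta = 3/5, sigma = 1:
  Var(X_t) = (1)^2 * (1 - exp(-2*3/5 t)) / (2 * 3/5) = 5/6 - 5*exp(-6*t/5)/6.
As t -> infinity, exp(-2*3/5 t) -> 0, so the stationary variance is sigma^2 / (2 theta) = 5/6.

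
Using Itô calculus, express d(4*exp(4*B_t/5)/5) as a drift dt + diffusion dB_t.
d(4*exp(4*B_t/5)/5) = (32*exp(4*B_t/5)/125) dt + (16*exp(4*B_t/5)/25) dB_t

Itô's formula for f(B_t) gives d f(B_t) = f'(B_t) dB_t + (1/2) f''(B_t) dt. Compute derivatives of f(x) = 4*exp(4*x/5)/5:
  f'(x)  = 16*exp(4*x/5)/25
  f''(x) = 64*exp(4*x/5)/125
Substitute x = B_t and multiply the f'' term by 1/2:
  drift     = (1/2) * (64*exp(4*x/5)/125) evaluated at B_t = 32*exp(4*B_t/5)/125
  diffusion = (16*exp(4*x/5)/25) evaluated at B_t = 16*exp(4*B_t/5)/25
Therefore d(4*exp(4*B_t/5)/5) = (32*exp(4*B_t/5)/125) dt + (16*exp(4*B_t/5)/25) dB_t.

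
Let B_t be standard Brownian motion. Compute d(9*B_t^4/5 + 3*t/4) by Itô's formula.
d(9*B_t^4/5 + 3*t/4) = (54*B_t^2/5 + 3/4) dt + (36*B_t^3/5) dB_t

Itô's formula for f(t, x): d f(t, B_t) = (f_t + (1/2) f_xx) dt + f_x dB_t. Compute partials of f(t, x) = 3*t/4 + 9*x^4/5:
  f_t(t,x)  = 3/4
  f_x(t,x)  = 36*x^3/5
  f_xx(t,x) = 108*x^2/5
Assemble drift = f_t + (1/2) f_xx = 54*x^2/5 + 3/4 and diffusion = f_x = 36*x^3/5. Substituting x = B_t:
  d(9*B_t^4/5 + 3*t/4) = (54*B_t^2/5 + 3/4) dt + (36*B_t^3/5) dB_t.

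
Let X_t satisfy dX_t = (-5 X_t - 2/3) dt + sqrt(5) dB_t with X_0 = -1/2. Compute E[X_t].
E[X_t] = -2/15 - 11*exp(-5*t)/30

Taking expectations and using E[dB_t] = 0, the mean m(t) = E[X_t] satisfies the ODE m'(t) = a m(t) + b with m(0) = x_0. With a = -5, b = -2/3, x_0 = -1/2, the solution is
  m(t) = x_0 * exp(a t) + (b/a) * (exp(a t) - 1)
       = (-1/2) * exp((-5) t) + ((-2/3)/(-5)) * (exp((-5) t) - 1)
       = -2/15 - 11*exp(-5*t)/30.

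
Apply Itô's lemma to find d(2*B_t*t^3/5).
d(2*B_t*t^3/5) = (6*B_t*t^2/5) dt + (2*t^3/5) dB_t

Itô's formula for f(t, x): d f(t, B_t) = (f_t + (1/2) f_xx) dt + f_x dB_t. Compute partials of f(t, x) = 2*t^3*x/5:
  f_t(t,x)  = 6*t^2*x/5
  f_x(t,x)  = 2*t^3/5
  f_xx(t,x) = 0
Assemble drift = f_t + (1/2) f_xx = 6*t^2*x/5 and diffusion = f_x = 2*t^3/5. Substituting x = B_t:
  d(2*B_t*t^3/5) = (6*B_t*t^2/5) dt + (2*t^3/5) dB_t.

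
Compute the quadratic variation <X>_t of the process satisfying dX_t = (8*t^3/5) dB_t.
<X>_t = 64*t^7/175

For an Itô process dX_t = a(t) dt + b(t) dB_t, the quadratic variation is <X>_t = int_0^t b(s)^2 ds (the drift term does not contribute). Here b(s) = 8*s^3/5, so
  b(s)^2 = 64*s^6/25.
Integrating from 0 to t:
  <X>_t = int_0^t (64*s^6/25) ds = 64*t^7/175.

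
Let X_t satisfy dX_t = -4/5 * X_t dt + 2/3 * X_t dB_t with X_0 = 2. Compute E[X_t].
E[X_t] = 2*exp(-4*t/5)

For GBM dX = mu X dt + sigma X dB with X_0 = x_0, apply Itô to Y = log X: dY = (mu - sigma^2/2) dt + sigma dB, so Y_t = log(x_0) + (mu - sigma^2/2) t + sigma B_t and hence X_t = x_0 * exp((mu - sigma^2/2) t + sigma B_t).
With mu = -4/5, sigma = 2/3, x_0 = 2, this gives:
  X_t = 2 * exp((-46/45) * t + (2/3) * B_t).
Since sigma*B_t ~ Normal(0, sigma^2 t), E[exp(sigma*B_t)] = exp(sigma^2 t / 2); so E[X_t] = x_0 * exp((mu - sigma^2/2) t) * exp(sigma^2 t / 2) = x_0 * exp(mu t) = 2*exp(-4*t/5).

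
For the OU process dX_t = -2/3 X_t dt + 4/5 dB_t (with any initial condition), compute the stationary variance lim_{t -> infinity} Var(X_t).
lim Var(X_t) = 12/25

The OU SDE dX = -theta X dt + sigma dB admits the integrating factor exp(theta t): d(exp(theta t) X_t) = sigma exp(theta t) dB_t. Integrating from 0 to t gives X_t = x_0 * exp(-theta t) + sigma * int_0^t exp(-theta (t-s)) dB_s for any initial x_0. The Itô integral has variance (by the Itô isometry) sigma^2 * int_0^t exp(-2 theta (t - s)) ds = sigma^2 * (1 - exp(-2 theta t)) / (2 theta), independent of x_0.
With theta = 2/3, sigma = 4/5:
  Var(X_t) = (4/5)^2 * (1 - exp(-2*2/3 t)) / (2 * 2/3) = 12/25 - 12*exp(-4*t/3)/25.
As t -> infinity, exp(-2*2/3 t) -> 0, so the stationary variance is sigma^2 / (2 theta) = 12/25.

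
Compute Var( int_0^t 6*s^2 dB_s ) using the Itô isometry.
Var = 36*t^5/5

The Itô integral of a deterministic integrand f(s) has mean 0 because each increment f(s) * (B_{s+ds} - B_s) has mean 0. By the Itô isometry:
  Var( int_0^t f(s) dB_s ) = E[ (int_0^t f(s) dB_s)^2 ] = int_0^t f(s)^2 ds.
Here f(s) = 6*s^2, so f(s)^2 = 36*s^4. Integrate:
  int_0^t (36*s^4) ds = 36*t^5/5.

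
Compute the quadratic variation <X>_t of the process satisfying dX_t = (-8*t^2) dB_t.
<X>_t = 64*t^5/5

For an Itô process dX_t = a(t) dt + b(t) dB_t, the quadratic variation is <X>_t = int_0^t b(s)^2 ds (the drift term does not contribute). Here b(s) = -8*s^2, so
  b(s)^2 = 64*s^4.
Integrating from 0 to t:
  <X>_t = int_0^t (64*s^4) ds = 64*t^5/5.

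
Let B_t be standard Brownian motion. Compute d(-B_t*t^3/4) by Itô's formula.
d(-B_t*t^3/4) = (-3*B_t*t^2/4) dt + (-t^3/4) dB_t

Itô's formula for f(t, x): d f(t, B_t) = (f_t + (1/2) f_xx) dt + f_x dB_t. Compute partials of f(t, x) = -t^3*x/4:
  f_t(t,x)  = -3*t^2*x/4
  f_x(t,x)  = -t^3/4
  f_xx(t,x) = 0
Assemble drift = f_t + (1/2) f_xx = -3*t^2*x/4 and diffusion = f_x = -t^3/4. Substituting x = B_t:
  d(-B_t*t^3/4) = (-3*B_t*t^2/4) dt + (-t^3/4) dB_t.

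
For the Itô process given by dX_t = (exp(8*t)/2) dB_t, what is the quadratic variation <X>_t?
<X>_t = exp(16*t)/64 - 1/64

For an Itô process dX_t = a(t) dt + b(t) dB_t, the quadratic variation is <X>_t = int_0^t b(s)^2 ds (the drift term does not contribute). Here b(s) = exp(8*s)/2, so
  b(s)^2 = exp(16*s)/4.
Integrating from 0 to t:
  <X>_t = int_0^t (exp(16*s)/4) ds = exp(16*t)/64 - 1/64.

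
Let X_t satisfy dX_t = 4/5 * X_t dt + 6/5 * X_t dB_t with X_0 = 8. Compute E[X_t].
E[X_t] = 8*exp(4*t/5)

For GBM dX = mu X dt + sigma X dB with X_0 = x_0, apply Itô to Y = log X: dY = (mu - sigma^2/2) dt + sigma dB, so Y_t = log(x_0) + (mu - sigma^2/2) t + sigma B_t and hence X_t = x_0 * exp((mu - sigma^2/2) t + sigma B_t).
With mu = 4/5, sigma = 6/5, x_0 = 8, this gives:
  X_t = 8 * exp((2/25) * t + (6/5) * B_t).
Since sigma*B_t ~ Normal(0, sigma^2 t), E[exp(sigma*B_t)] = exp(sigma^2 t / 2); so E[X_t] = x_0 * exp((mu - sigma^2/2) t) * exp(sigma^2 t / 2) = x_0 * exp(mu t) = 8*exp(4*t/5).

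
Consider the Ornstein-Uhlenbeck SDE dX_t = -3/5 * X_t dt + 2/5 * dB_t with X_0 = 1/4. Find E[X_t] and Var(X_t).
E[X_t] = exp(-3*t/5)/4; Var(X_t) = 2/15 - 2*exp(-6*t/5)/15

The OU SDE dX = -theta X dt + sigma dB admits the integrating factor exp(theta t): d(exp(theta t) X_t) = sigma exp(theta t) dB_t. Integrating from 0 to t:
  X_t = x_0 * exp(-theta t) + sigma * int_0^t exp(-theta (t-s)) dB_s.
The Itô integral has mean 0 and (by the Itô isometry) variance sigma^2 * int_0^t exp(-2 theta (t - s)) ds = sigma^2 * (1 - exp(-2 theta t)) / (2 theta).
With theta = 3/5, sigma = 2/5, x_0 = 1/4:
  E[X_t] = 1/4 * exp(-3/5 t) = exp(-3*t/5)/4
  Var(X_t) = (2/5)^2 * (1 - exp(-2*3/5 t)) / (2 * 3/5) = 2/15 - 2*exp(-6*t/5)/15.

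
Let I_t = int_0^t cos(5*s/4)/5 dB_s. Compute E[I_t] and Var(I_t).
E[I_t] = 0; Var(I_t) = t/50 + sin(5*t/2)/125

The Itô integral of a deterministic integrand f(s) has mean 0 because each increment f(s) * (B_{s+ds} - B_s) has mean 0. By the Itô isometry:
  Var( int_0^t f(s) dB_s ) = E[ (int_0^t f(s) dB_s)^2 ] = int_0^t f(s)^2 ds.
Here f(s) = cos(5*s/4)/5, so f(s)^2 = cos(5*s/4)^2/25. Integrate:
  int_0^t (cos(5*s/4)^2/25) ds = t/50 + sin(5*t/2)/125.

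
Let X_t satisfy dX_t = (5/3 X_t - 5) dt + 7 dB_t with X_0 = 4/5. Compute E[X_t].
E[X_t] = 3 - 11*exp(5*t/3)/5

Taking expectations and using E[dB_t] = 0, the mean m(t) = E[X_t] satisfies the ODE m'(t) = a m(t) + b with m(0) = x_0. With a = 5/3, b = -5, x_0 = 4/5, the solution is
  m(t) = x_0 * exp(a t) + (b/a) * (exp(a t) - 1)
       = (4/5) * exp((5/3) t) + ((-5)/(5/3)) * (exp((5/3) t) - 1)
       = 3 - 11*exp(5*t/3)/5.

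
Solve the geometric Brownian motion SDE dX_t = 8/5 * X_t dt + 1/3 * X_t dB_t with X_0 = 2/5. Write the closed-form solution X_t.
X_t = 2/5 * exp((139/90) * t + (1/3) * B_t)

For GBM dX = mu X dt + sigma X dB with X_0 = x_0, apply Itô to Y = log X: dY = (mu - sigma^2/2) dt + sigma dB, so Y_t = log(x_0) + (mu - sigma^2/2) t + sigma B_t and hence X_t = x_0 * exp((mu - sigma^2/2) t + sigma B_t).
With mu = 8/5, sigma = 1/3, x_0 = 2/5, this gives:
  X_t = 2/5 * exp((139/90) * t + (1/3) * B_t).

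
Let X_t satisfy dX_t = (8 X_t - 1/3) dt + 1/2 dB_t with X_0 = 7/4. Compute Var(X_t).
Var(X_t) = exp(16*t)/64 - 1/64

The variance V(t) = Var(X_t) satisfies V'(t) = 2 a V(t) + c^2 with V(0) = 0 (drift coefficient is linear in X, diffusion is constant). With a = 8, c = 1/2, the solution is
  V(t) = (c^2 / (2 a)) * (exp(2 a t) - 1)
       = ((1/2)^2 / (2*8)) * (exp(16 t) - 1)
       = exp(16*t)/64 - 1/64.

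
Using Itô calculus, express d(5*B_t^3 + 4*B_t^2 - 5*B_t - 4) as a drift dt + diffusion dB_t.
d(5*B_t^3 + 4*B_t^2 - 5*B_t - 4) = (15*B_t + 4) dt + (15*B_t^2 + 8*B_t - 5) dB_t

Itô's formula for f(B_t) gives d f(B_t) = f'(B_t) dB_t + (1/2) f''(B_t) dt. Compute derivatives of f(x) = 5*x^3 + 4*x^2 - 5*x - 4:
  f'(x)  = 15*x^2 + 8*x - 5
  f''(x) = 30*x + 8
Substitute x = B_t and multiply the f'' term by 1/2:
  drift     = (1/2) * (30*x + 8) evaluated at B_t = 15*B_t + 4
  diffusion = (15*x^2 + 8*x - 5) evaluated at B_t = 15*B_t^2 + 8*B_t - 5
Therefore d(5*B_t^3 + 4*B_t^2 - 5*B_t - 4) = (15*B_t + 4) dt + (15*B_t^2 + 8*B_t - 5) dB_t.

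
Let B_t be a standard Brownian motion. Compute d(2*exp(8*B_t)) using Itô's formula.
d(2*exp(8*B_t)) = (64*exp(8*B_t)) dt + (16*exp(8*B_t)) dB_t

Itô's formula for f(B_t) gives d f(B_t) = f'(B_t) dB_t + (1/2) f''(B_t) dt. Compute derivatives of f(x) = 2*exp(8*x):
  f'(x)  = 16*exp(8*x)
  f''(x) = 128*exp(8*x)
Substitute x = B_t and multiply the f'' term by 1/2:
  drift     = (1/2) * (128*exp(8*x)) evaluated at B_t = 64*exp(8*B_t)
  diffusion = (16*exp(8*x)) evaluated at B_t = 16*exp(8*B_t)
Therefore d(2*exp(8*B_t)) = (64*exp(8*B_t)) dt + (16*exp(8*B_t)) dB_t.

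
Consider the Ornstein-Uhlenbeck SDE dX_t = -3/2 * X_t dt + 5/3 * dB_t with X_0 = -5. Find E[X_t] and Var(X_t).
E[X_t] = -5*exp(-3*t/2); Var(X_t) = 25/27 - 25*exp(-3*t)/27

The OU SDE dX = -theta X dt + sigma dB admits the integrating factor exp(theta t): d(exp(theta t) X_t) = sigma exp(theta t) dB_t. Integrating from 0 to t:
  X_t = x_0 * exp(-theta t) + sigma * int_0^t exp(-theta (t-s)) dB_s.
The Itô integral has mean 0 and (by the Itô isometry) variance sigma^2 * int_0^t exp(-2 theta (t - s)) ds = sigma^2 * (1 - exp(-2 theta t)) / (2 theta).
With theta = 3/2, sigma = 5/3, x_0 = -5:
  E[X_t] = -5 * exp(-3/2 t) = -5*exp(-3*t/2)
  Var(X_t) = (5/3)^2 * (1 - exp(-2*3/2 t)) / (2 * 3/2) = 25/27 - 25*exp(-3*t)/27.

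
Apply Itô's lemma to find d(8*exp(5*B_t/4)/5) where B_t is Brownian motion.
d(8*exp(5*B_t/4)/5) = (5*exp(5*B_t/4)/4) dt + (2*exp(5*B_t/4)) dB_t

Itô's formula for f(B_t) gives d f(B_t) = f'(B_t) dB_t + (1/2) f''(B_t) dt. Compute derivatives of f(x) = 8*exp(5*x/4)/5:
  f'(x)  = 2*exp(5*x/4)
  f''(x) = 5*exp(5*x/4)/2
Substitute x = B_t and multiply the f'' term by 1/2:
  drift     = (1/2) * (5*exp(5*x/4)/2) evaluated at B_t = 5*exp(5*B_t/4)/4
  diffusion = (2*exp(5*x/4)) evaluated at B_t = 2*exp(5*B_t/4)
Therefore d(8*exp(5*B_t/4)/5) = (5*exp(5*B_t/4)/4) dt + (2*exp(5*B_t/4)) dB_t.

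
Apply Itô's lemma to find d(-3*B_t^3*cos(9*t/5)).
d(-3*B_t^3*cos(9*t/5)) = (9*B_t*(3*B_t^2*sin(9*t/5)/5 - cos(9*t/5))) dt + (-9*B_t^2*cos(9*t/5)) dB_t

Itô's formula for f(t, x): d f(t, B_t) = (f_t + (1/2) f_xx) dt + f_x dB_t. Compute partials of f(t, x) = -3*x^3*cos(9*t/5):
  f_t(t,x)  = 27*x^3*sin(9*t/5)/5
  f_x(t,x)  = -9*x^2*cos(9*t/5)
  f_xx(t,x) = -18*x*cos(9*t/5)
Assemble drift = f_t + (1/2) f_xx = 9*x*(3*x^2*sin(9*t/5)/5 - cos(9*t/5)) and diffusion = f_x = -9*x^2*cos(9*t/5). Substituting x = B_t:
  d(-3*B_t^3*cos(9*t/5)) = (9*B_t*(3*B_t^2*sin(9*t/5)/5 - cos(9*t/5))) dt + (-9*B_t^2*cos(9*t/5)) dB_t.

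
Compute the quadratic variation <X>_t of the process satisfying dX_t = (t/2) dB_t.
<X>_t = t^3/12

For an Itô process dX_t = a(t) dt + b(t) dB_t, the quadratic variation is <X>_t = int_0^t b(s)^2 ds (the drift term does not contribute). Here b(s) = s/2, so
  b(s)^2 = s^2/4.
Integrating from 0 to t:
  <X>_t = int_0^t (s^2/4) ds = t^3/12.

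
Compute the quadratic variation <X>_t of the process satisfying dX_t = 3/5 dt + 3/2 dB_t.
<X>_t = 9*t/4

For an Itô process dX_t = a(t) dt + b(t) dB_t, the quadratic variation is <X>_t = int_0^t b(s)^2 ds (the drift term does not contribute). Here b(s) = 3/2, so
  b(s)^2 = 9/4.
Integrating from 0 to t:
  <X>_t = int_0^t (9/4) ds = 9*t/4.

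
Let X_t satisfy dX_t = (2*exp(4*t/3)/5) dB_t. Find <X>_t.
<X>_t = 3*exp(8*t/3)/50 - 3/50

For an Itô process dX_t = a(t) dt + b(t) dB_t, the quadratic variation is <X>_t = int_0^t b(s)^2 ds (the drift term does not contribute). Here b(s) = 2*exp(4*s/3)/5, so
  b(s)^2 = 4*exp(8*s/3)/25.
Integrating from 0 to t:
  <X>_t = int_0^t (4*exp(8*s/3)/25) ds = 3*exp(8*t/3)/50 - 3/50.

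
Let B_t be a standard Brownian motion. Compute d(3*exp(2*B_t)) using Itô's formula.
d(3*exp(2*B_t)) = (6*exp(2*B_t)) dt + (6*exp(2*B_t)) dB_t

Itô's formula for f(B_t) gives d f(B_t) = f'(B_t) dB_t + (1/2) f''(B_t) dt. Compute derivatives of f(x) = 3*exp(2*x):
  f'(x)  = 6*exp(2*x)
  f''(x) = 12*exp(2*x)
Substitute x = B_t and multiply the f'' term by 1/2:
  drift     = (1/2) * (12*exp(2*x)) evaluated at B_t = 6*exp(2*B_t)
  diffusion = (6*exp(2*x)) evaluated at B_t = 6*exp(2*B_t)
Therefore d(3*exp(2*B_t)) = (6*exp(2*B_t)) dt + (6*exp(2*B_t)) dB_t.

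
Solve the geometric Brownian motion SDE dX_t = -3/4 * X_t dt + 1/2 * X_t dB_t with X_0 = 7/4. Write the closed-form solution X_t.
X_t = 7/4 * exp((-7/8) * t + (1/2) * B_t)

For GBM dX = mu X dt + sigma X dB with X_0 = x_0, apply Itô to Y = log X: dY = (mu - sigma^2/2) dt + sigma dB, so Y_t = log(x_0) + (mu - sigma^2/2) t + sigma B_t and hence X_t = x_0 * exp((mu - sigma^2/2) t + sigma B_t).
With mu = -3/4, sigma = 1/2, x_0 = 7/4, this gives:
  X_t = 7/4 * exp((-7/8) * t + (1/2) * B_t).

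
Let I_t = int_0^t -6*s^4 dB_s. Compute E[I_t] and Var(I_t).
E[I_t] = 0; Var(I_t) = 4*t^9

The Itô integral of a deterministic integrand f(s) has mean 0 because each increment f(s) * (B_{s+ds} - B_s) has mean 0. By the Itô isometry:
  Var( int_0^t f(s) dB_s ) = E[ (int_0^t f(s) dB_s)^2 ] = int_0^t f(s)^2 ds.
Here f(s) = -6*s^4, so f(s)^2 = 36*s^8. Integrate:
  int_0^t (36*s^8) ds = 4*t^9.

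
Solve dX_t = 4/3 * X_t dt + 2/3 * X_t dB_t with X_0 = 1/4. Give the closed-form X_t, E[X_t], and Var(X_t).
X_t = 1/4 * exp((10/9) t + (2/3) B_t); E[X_t] = exp(4*t/3)/4; Var(X_t) = (exp(4*t/9) - 1)*exp(8*t/3)/16

For GBM dX = mu X dt + sigma X dB with X_0 = x_0, apply Itô to Y = log X: dY = (mu - sigma^2/2) dt + sigma dB, so Y_t = log(x_0) + (mu - sigma^2/2) t + sigma B_t and hence X_t = x_0 * exp((mu - sigma^2/2) t + sigma B_t).
With mu = 4/3, sigma = 2/3, x_0 = 1/4, this gives:
  X_t = 1/4 * exp((10/9) * t + (2/3) * B_t).
Since sigma*B_t ~ Normal(0, sigma^2 t), E[exp(sigma*B_t)] = exp(sigma^2 t / 2); so E[X_t] = x_0 * exp((mu - sigma^2/2) t) * exp(sigma^2 t / 2) = x_0 * exp(mu t) = exp(4*t/3)/4.
Var(X_t) = E[X_t^2] - (E[X_t])^2 = x_0^2 * exp(2 mu t) * (exp(sigma^2 t) - 1) = (exp(4*t/9) - 1)*exp(8*t/3)/16.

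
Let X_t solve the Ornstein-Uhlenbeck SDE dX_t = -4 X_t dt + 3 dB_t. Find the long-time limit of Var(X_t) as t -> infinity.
lim Var(X_t) = 9/8

The OU SDE dX = -theta X dt + sigma dB admits the integrating factor exp(theta t): d(exp(theta t) X_t) = sigma exp(theta t) dB_t. Integrating from 0 to t gives X_t = x_0 * exp(-theta t) + sigma * int_0^t exp(-theta (t-s)) dB_s for any initial x_0. The Itô integral has variance (by the Itô isometry) sigma^2 * int_0^t exp(-2 theta (t - s)) ds = sigma^2 * (1 - exp(-2 theta t)) / (2 theta), independent of x_0.
With theta = 4, sigma = 3:
  Var(X_t) = (3)^2 * (1 - exp(-2*4 t)) / (2 * 4) = 9/8 - 9*exp(-8*t)/8.
As t -> infinity, exp(-2*4 t) -> 0, so the stationary variance is sigma^2 / (2 theta) = 9/8.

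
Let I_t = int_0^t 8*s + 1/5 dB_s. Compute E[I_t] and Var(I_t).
E[I_t] = 0; Var(I_t) = t*(1600*t^2 + 120*t + 3)/75

The Itô integral of a deterministic integrand f(s) has mean 0 because each increment f(s) * (B_{s+ds} - B_s) has mean 0. By the Itô isometry:
  Var( int_0^t f(s) dB_s ) = E[ (int_0^t f(s) dB_s)^2 ] = int_0^t f(s)^2 ds.
Here f(s) = 8*s + 1/5, so f(s)^2 = (40*s + 1)^2/25. Integrate:
  int_0^t ((40*s + 1)^2/25) ds = t*(1600*t^2 + 120*t + 3)/75.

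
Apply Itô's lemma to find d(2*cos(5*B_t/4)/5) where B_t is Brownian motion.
d(2*cos(5*B_t/4)/5) = (-5*cos(5*B_t/4)/16) dt + (-sin(5*B_t/4)/2) dB_t

Itô's formula for f(B_t) gives d f(B_t) = f'(B_t) dB_t + (1/2) f''(B_t) dt. Compute derivatives of f(x) = 2*cos(5*x/4)/5:
  f'(x)  = -sin(5*x/4)/2
  f''(x) = -5*cos(5*x/4)/8
Substitute x = B_t and multiply the f'' term by 1/2:
  drift     = (1/2) * (-5*cos(5*x/4)/8) evaluated at B_t = -5*cos(5*B_t/4)/16
  diffusion = (-sin(5*x/4)/2) evaluated at B_t = -sin(5*B_t/4)/2
Therefore d(2*cos(5*B_t/4)/5) = (-5*cos(5*B_t/4)/16) dt + (-sin(5*B_t/4)/2) dB_t.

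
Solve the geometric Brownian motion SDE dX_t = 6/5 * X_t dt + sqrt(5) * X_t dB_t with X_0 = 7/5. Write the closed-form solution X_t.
X_t = 7/5 * exp((-13/10) * t + (sqrt(5)) * B_t)

For GBM dX = mu X dt + sigma X dB with X_0 = x_0, apply Itô to Y = log X: dY = (mu - sigma^2/2) dt + sigma dB, so Y_t = log(x_0) + (mu - sigma^2/2) t + sigma B_t and hence X_t = x_0 * exp((mu - sigma^2/2) t + sigma B_t).
With mu = 6/5, sigma = sqrt(5), x_0 = 7/5, this gives:
  X_t = 7/5 * exp((-13/10) * t + (sqrt(5)) * B_t).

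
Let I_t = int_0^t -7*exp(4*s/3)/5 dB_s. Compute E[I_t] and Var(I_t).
E[I_t] = 0; Var(I_t) = 147*exp(8*t/3)/200 - 147/200

The Itô integral of a deterministic integrand f(s) has mean 0 because each increment f(s) * (B_{s+ds} - B_s) has mean 0. By the Itô isometry:
  Var( int_0^t f(s) dB_s ) = E[ (int_0^t f(s) dB_s)^2 ] = int_0^t f(s)^2 ds.
Here f(s) = -7*exp(4*s/3)/5, so f(s)^2 = 49*exp(8*s/3)/25. Integrate:
  int_0^t (49*exp(8*s/3)/25) ds = 147*exp(8*t/3)/200 - 147/200.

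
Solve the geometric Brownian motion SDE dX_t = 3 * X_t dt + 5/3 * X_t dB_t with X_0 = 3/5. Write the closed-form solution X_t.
X_t = 3/5 * exp((29/18) * t + (5/3) * B_t)

For GBM dX = mu X dt + sigma X dB with X_0 = x_0, apply Itô to Y = log X: dY = (mu - sigma^2/2) dt + sigma dB, so Y_t = log(x_0) + (mu - sigma^2/2) t + sigma B_t and hence X_t = x_0 * exp((mu - sigma^2/2) t + sigma B_t).
With mu = 3, sigma = 5/3, x_0 = 3/5, this gives:
  X_t = 3/5 * exp((29/18) * t + (5/3) * B_t).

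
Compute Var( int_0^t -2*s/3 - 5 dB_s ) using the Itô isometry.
Var = t*(4*t^2 + 90*t + 675)/27

The Itô integral of a deterministic integrand f(s) has mean 0 because each increment f(s) * (B_{s+ds} - B_s) has mean 0. By the Itô isometry:
  Var( int_0^t f(s) dB_s ) = E[ (int_0^t f(s) dB_s)^2 ] = int_0^t f(s)^2 ds.
Here f(s) = -2*s/3 - 5, so f(s)^2 = (2*s + 15)^2/9. Integrate:
  int_0^t ((2*s + 15)^2/9) ds = t*(4*t^2 + 90*t + 675)/27.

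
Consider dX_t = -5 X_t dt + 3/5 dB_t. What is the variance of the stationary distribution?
lim Var(X_t) = 9/250

The OU SDE dX = -theta X dt + sigma dB admits the integrating factor exp(theta t): d(exp(theta t) X_t) = sigma exp(theta t) dB_t. Integrating from 0 to t gives X_t = x_0 * exp(-theta t) + sigma * int_0^t exp(-theta (t-s)) dB_s for any initial x_0. The Itô integral has variance (by the Itô isometry) sigma^2 * int_0^t exp(-2 theta (t - s)) ds = sigma^2 * (1 - exp(-2 theta t)) / (2 theta), independent of x_0.
With theta = 5, sigma = 3/5:
  Var(X_t) = (3/5)^2 * (1 - exp(-2*5 t)) / (2 * 5) = 9/250 - 9*exp(-10*t)/250.
As t -> infinity, exp(-2*5 t) -> 0, so the stationary variance is sigma^2 / (2 theta) = 9/250.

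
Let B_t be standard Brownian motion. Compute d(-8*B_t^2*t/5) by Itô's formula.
d(-8*B_t^2*t/5) = (-8*B_t^2/5 - 8*t/5) dt + (-16*B_t*t/5) dB_t

Itô's formula for f(t, x): d f(t, B_t) = (f_t + (1/2) f_xx) dt + f_x dB_t. Compute partials of f(t, x) = -8*t*x^2/5:
  f_t(t,x)  = -8*x^2/5
  f_x(t,x)  = -16*t*x/5
  f_xx(t,x) = -16*t/5
Assemble drift = f_t + (1/2) f_xx = -8*t/5 - 8*x^2/5 and diffusion = f_x = -16*t*x/5. Substituting x = B_t:
  d(-8*B_t^2*t/5) = (-8*B_t^2/5 - 8*t/5) dt + (-16*B_t*t/5) dB_t.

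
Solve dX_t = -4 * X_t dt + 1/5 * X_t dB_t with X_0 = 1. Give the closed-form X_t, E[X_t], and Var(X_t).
X_t = 1 * exp((-201/50) t + (1/5) B_t); E[X_t] = exp(-4*t); Var(X_t) = (exp(t/25) - 1)*exp(-8*t)

For GBM dX = mu X dt + sigma X dB with X_0 = x_0, apply Itô to Y = log X: dY = (mu - sigma^2/2) dt + sigma dB, so Y_t = log(x_0) + (mu - sigma^2/2) t + sigma B_t and hence X_t = x_0 * exp((mu - sigma^2/2) t + sigma B_t).
With mu = -4, sigma = 1/5, x_0 = 1, this gives:
  X_t = 1 * exp((-201/50) * t + (1/5) * B_t).
Since sigma*B_t ~ Normal(0, sigma^2 t), E[exp(sigma*B_t)] = exp(sigma^2 t / 2); so E[X_t] = x_0 * exp((mu - sigma^2/2) t) * exp(sigma^2 t / 2) = x_0 * exp(mu t) = exp(-4*t).
Var(X_t) = E[X_t^2] - (E[X_t])^2 = x_0^2 * exp(2 mu t) * (exp(sigma^2 t) - 1) = (exp(t/25) - 1)*exp(-8*t).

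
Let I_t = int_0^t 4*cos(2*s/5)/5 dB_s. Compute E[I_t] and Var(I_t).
E[I_t] = 0; Var(I_t) = 8*t/25 + 2*sin(4*t/5)/5

The Itô integral of a deterministic integrand f(s) has mean 0 because each increment f(s) * (B_{s+ds} - B_s) has mean 0. By the Itô isometry:
  Var( int_0^t f(s) dB_s ) = E[ (int_0^t f(s) dB_s)^2 ] = int_0^t f(s)^2 ds.
Here f(s) = 4*cos(2*s/5)/5, so f(s)^2 = 16*cos(2*s/5)^2/25. Integrate:
  int_0^t (16*cos(2*s/5)^2/25) ds = 8*t/25 + 2*sin(4*t/5)/5.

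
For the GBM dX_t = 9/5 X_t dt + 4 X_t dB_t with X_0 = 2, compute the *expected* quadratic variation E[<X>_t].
E[<X>_t] = 160*exp(98*t/5)/49 - 160/49

<X>_t = int_0^t (4 * X_s)^2 ds. Taking expectation inside the integral: E[<X>_t] = 4^2 * int_0^t E[X_s^2] ds. For GBM, E[X_s^2] = x_0^2 * exp((2 mu + sigma^2) s). Integrating:
  E[<X>_t] = 4^2 * 2^2 * (exp((2*(9/5) + 4^2) t) - 1) / (2*(9/5) + 4^2)
           = 4^2 * 2^2 * (exp((98/5) t) - 1) / (98/5) = 160*exp(98*t/5)/49 - 160/49.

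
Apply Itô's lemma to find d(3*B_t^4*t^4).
d(3*B_t^4*t^4) = (B_t^2*t^3*(12*B_t^2 + 18*t)) dt + (12*B_t^3*t^4) dB_t

Itô's formula for f(t, x): d f(t, B_t) = (f_t + (1/2) f_xx) dt + f_x dB_t. Compute partials of f(t, x) = 3*t^4*x^4:
  f_t(t,x)  = 12*t^3*x^4
  f_x(t,x)  = 12*t^4*x^3
  f_xx(t,x) = 36*t^4*x^2
Assemble drift = f_t + (1/2) f_xx = t^3*x^2*(18*t + 12*x^2) and diffusion = f_x = 12*t^4*x^3. Substituting x = B_t:
  d(3*B_t^4*t^4) = (B_t^2*t^3*(12*B_t^2 + 18*t)) dt + (12*B_t^3*t^4) dB_t.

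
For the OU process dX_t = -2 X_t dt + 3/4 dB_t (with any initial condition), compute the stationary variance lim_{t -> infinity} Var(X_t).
lim Var(X_t) = 9/64

The OU SDE dX = -theta X dt + sigma dB admits the integrating factor exp(theta t): d(exp(theta t) X_t) = sigma exp(theta t) dB_t. Integrating from 0 to t gives X_t = x_0 * exp(-theta t) + sigma * int_0^t exp(-theta (t-s)) dB_s for any initial x_0. The Itô integral has variance (by the Itô isometry) sigma^2 * int_0^t exp(-2 theta (t - s)) ds = sigma^2 * (1 - exp(-2 theta t)) / (2 theta), independent of x_0.
With theta = 2, sigma = 3/4:
  Var(X_t) = (3/4)^2 * (1 - exp(-2*2 t)) / (2 * 2) = 9/64 - 9*exp(-4*t)/64.
As t -> infinity, exp(-2*2 t) -> 0, so the stationary variance is sigma^2 / (2 theta) = 9/64.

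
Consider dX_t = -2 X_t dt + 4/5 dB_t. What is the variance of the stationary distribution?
lim Var(X_t) = 4/25

The OU SDE dX = -theta X dt + sigma dB admits the integrating factor exp(theta t): d(exp(theta t) X_t) = sigma exp(theta t) dB_t. Integrating from 0 to t gives X_t = x_0 * exp(-theta t) + sigma * int_0^t exp(-theta (t-s)) dB_s for any initial x_0. The Itô integral has variance (by the Itô isometry) sigma^2 * int_0^t exp(-2 theta (t - s)) ds = sigma^2 * (1 - exp(-2 theta t)) / (2 theta), independent of x_0.
With theta = 2, sigma = 4/5:
  Var(X_t) = (4/5)^2 * (1 - exp(-2*2 t)) / (2 * 2) = 4/25 - 4*exp(-4*t)/25.
As t -> infinity, exp(-2*2 t) -> 0, so the stationary variance is sigma^2 / (2 theta) = 4/25.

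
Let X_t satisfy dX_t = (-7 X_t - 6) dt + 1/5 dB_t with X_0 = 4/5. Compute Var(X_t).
Var(X_t) = 1/350 - exp(-14*t)/350

The variance V(t) = Var(X_t) satisfies V'(t) = 2 a V(t) + c^2 with V(0) = 0 (drift coefficient is linear in X, diffusion is constant). With a = -7, c = 1/5, the solution is
  V(t) = (c^2 / (2 a)) * (exp(2 a t) - 1)
       = ((1/5)^2 / (2*(-7))) * (exp((-14) t) - 1)
       = 1/350 - exp(-14*t)/350.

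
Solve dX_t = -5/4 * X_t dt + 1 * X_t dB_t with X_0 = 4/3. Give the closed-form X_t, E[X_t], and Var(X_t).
X_t = 4/3 * exp((-7/4) t + (1) B_t); E[X_t] = 4*exp(-5*t/4)/3; Var(X_t) = (16*exp(t) - 16)*exp(-5*t/2)/9

For GBM dX = mu X dt + sigma X dB with X_0 = x_0, apply Itô to Y = log X: dY = (mu - sigma^2/2) dt + sigma dB, so Y_t = log(x_0) + (mu - sigma^2/2) t + sigma B_t and hence X_t = x_0 * exp((mu - sigma^2/2) t + sigma B_t).
With mu = -5/4, sigma = 1, x_0 = 4/3, this gives:
  X_t = 4/3 * exp((-7/4) * t + (1) * B_t).
Since sigma*B_t ~ Normal(0, sigma^2 t), E[exp(sigma*B_t)] = exp(sigma^2 t / 2); so E[X_t] = x_0 * exp((mu - sigma^2/2) t) * exp(sigma^2 t / 2) = x_0 * exp(mu t) = 4*exp(-5*t/4)/3.
Var(X_t) = E[X_t^2] - (E[X_t])^2 = x_0^2 * exp(2 mu t) * (exp(sigma^2 t) - 1) = (16*exp(t) - 16)*exp(-5*t/2)/9.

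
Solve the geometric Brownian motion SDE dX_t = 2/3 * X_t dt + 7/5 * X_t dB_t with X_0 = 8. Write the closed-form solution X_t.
X_t = 8 * exp((-47/150) * t + (7/5) * B_t)

For GBM dX = mu X dt + sigma X dB with X_0 = x_0, apply Itô to Y = log X: dY = (mu - sigma^2/2) dt + sigma dB, so Y_t = log(x_0) + (mu - sigma^2/2) t + sigma B_t and hence X_t = x_0 * exp((mu - sigma^2/2) t + sigma B_t).
With mu = 2/3, sigma = 7/5, x_0 = 8, this gives:
  X_t = 8 * exp((-47/150) * t + (7/5) * B_t).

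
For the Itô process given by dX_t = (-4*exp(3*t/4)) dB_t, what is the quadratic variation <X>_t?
<X>_t = 32*exp(3*t/2)/3 - 32/3

For an Itô process dX_t = a(t) dt + b(t) dB_t, the quadratic variation is <X>_t = int_0^t b(s)^2 ds (the drift term does not contribute). Here b(s) = -4*exp(3*s/4), so
  b(s)^2 = 16*exp(3*s/2).
Integrating from 0 to t:
  <X>_t = int_0^t (16*exp(3*s/2)) ds = 32*exp(3*t/2)/3 - 32/3.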